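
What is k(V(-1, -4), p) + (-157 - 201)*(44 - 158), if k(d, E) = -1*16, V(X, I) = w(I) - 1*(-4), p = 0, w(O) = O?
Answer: 40796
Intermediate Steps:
V(X, I) = 4 + I (V(X, I) = I - 1*(-4) = I + 4 = 4 + I)
k(d, E) = -16
k(V(-1, -4), p) + (-157 - 201)*(44 - 158) = -16 + (-157 - 201)*(44 - 158) = -16 - 358*(-114) = -16 + 40812 = 40796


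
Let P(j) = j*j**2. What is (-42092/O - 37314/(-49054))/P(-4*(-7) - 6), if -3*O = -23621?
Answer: -2656474455/6168942939016 ≈ -0.00043062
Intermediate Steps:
O = 23621/3 (O = -1/3*(-23621) = 23621/3 ≈ 7873.7)
P(j) = j**3
(-42092/O - 37314/(-49054))/P(-4*(-7) - 6) = (-42092/23621/3 - 37314/(-49054))/((-4*(-7) - 6)**3) = (-42092*3/23621 - 37314*(-1/49054))/((28 - 6)**3) = (-126276/23621 + 18657/24527)/(22**3) = -2656474455/579352267/10648 = -2656474455/579352267*1/10648 = -2656474455/6168942939016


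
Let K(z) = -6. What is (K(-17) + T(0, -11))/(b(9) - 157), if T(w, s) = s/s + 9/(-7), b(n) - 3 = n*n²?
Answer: -44/4025 ≈ -0.010932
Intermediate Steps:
b(n) = 3 + n³ (b(n) = 3 + n*n² = 3 + n³)
T(w, s) = -2/7 (T(w, s) = 1 + 9*(-⅐) = 1 - 9/7 = -2/7)
(K(-17) + T(0, -11))/(b(9) - 157) = (-6 - 2/7)/((3 + 9³) - 157) = -44/(7*((3 + 729) - 157)) = -44/(7*(732 - 157)) = -44/7/575 = -44/7*1/575 = -44/4025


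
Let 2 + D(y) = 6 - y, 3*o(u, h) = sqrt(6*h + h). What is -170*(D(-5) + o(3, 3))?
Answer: -1530 - 170*sqrt(21)/3 ≈ -1789.7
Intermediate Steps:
o(u, h) = sqrt(7)*sqrt(h)/3 (o(u, h) = sqrt(6*h + h)/3 = sqrt(7*h)/3 = (sqrt(7)*sqrt(h))/3 = sqrt(7)*sqrt(h)/3)
D(y) = 4 - y (D(y) = -2 + (6 - y) = 4 - y)
-170*(D(-5) + o(3, 3)) = -170*((4 - 1*(-5)) + sqrt(7)*sqrt(3)/3) = -170*((4 + 5) + sqrt(21)/3) = -170*(9 + sqrt(21)/3) = -1530 - 170*sqrt(21)/3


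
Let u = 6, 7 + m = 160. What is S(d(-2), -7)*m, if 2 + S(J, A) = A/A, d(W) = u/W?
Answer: -153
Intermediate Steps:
m = 153 (m = -7 + 160 = 153)
d(W) = 6/W
S(J, A) = -1 (S(J, A) = -2 + A/A = -2 + 1 = -1)
S(d(-2), -7)*m = -1*153 = -153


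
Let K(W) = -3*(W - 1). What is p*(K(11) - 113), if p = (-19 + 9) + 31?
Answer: -3003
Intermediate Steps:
K(W) = 3 - 3*W (K(W) = -3*(-1 + W) = 3 - 3*W)
p = 21 (p = -10 + 31 = 21)
p*(K(11) - 113) = 21*((3 - 3*11) - 113) = 21*((3 - 33) - 113) = 21*(-30 - 113) = 21*(-143) = -3003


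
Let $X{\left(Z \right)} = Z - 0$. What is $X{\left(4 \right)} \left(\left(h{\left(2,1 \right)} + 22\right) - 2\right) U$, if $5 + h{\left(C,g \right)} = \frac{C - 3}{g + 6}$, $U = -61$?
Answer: $- \frac{25376}{7} \approx -3625.1$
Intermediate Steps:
$h{\left(C,g \right)} = -5 + \frac{-3 + C}{6 + g}$ ($h{\left(C,g \right)} = -5 + \frac{C - 3}{g + 6} = -5 + \frac{-3 + C}{6 + g}$)
$X{\left(Z \right)} = Z$ ($X{\left(Z \right)} = Z + 0 = Z$)
$X{\left(4 \right)} \left(\left(h{\left(2,1 \right)} + 22\right) - 2\right) U = 4 \left(\left(\frac{-33 + 2 - 5}{6 + 1} + 22\right) - 2\right) \left(-61\right) = 4 \left(\left(\frac{-33 + 2 - 5}{7} + 22\right) - 2\right) \left(-61\right) = 4 \left(\left(\frac{1}{7} \left(-36\right) + 22\right) - 2\right) \left(-61\right) = 4 \left(\left(- \frac{36}{7} + 22\right) - 2\right) \left(-61\right) = 4 \left(\frac{118}{7} - 2\right) \left(-61\right) = 4 \cdot \frac{104}{7} \left(-61\right) = \frac{416}{7} \left(-61\right) = - \frac{25376}{7}$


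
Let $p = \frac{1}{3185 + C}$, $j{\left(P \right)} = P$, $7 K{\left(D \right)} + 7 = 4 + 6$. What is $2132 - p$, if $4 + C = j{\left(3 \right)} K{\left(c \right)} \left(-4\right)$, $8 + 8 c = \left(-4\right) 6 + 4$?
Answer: $\frac{47396485}{22231} \approx 2132.0$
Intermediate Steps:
$c = - \frac{7}{2}$ ($c = -1 + \frac{\left(-4\right) 6 + 4}{8} = -1 + \frac{-24 + 4}{8} = -1 + \frac{1}{8} \left(-20\right) = -1 - \frac{5}{2} = - \frac{7}{2} \approx -3.5$)
$K{\left(D \right)} = \frac{3}{7}$ ($K{\left(D \right)} = -1 + \frac{4 + 6}{7} = -1 + \frac{1}{7} \cdot 10 = -1 + \frac{10}{7} = \frac{3}{7}$)
$C = - \frac{64}{7}$ ($C = -4 + 3 \cdot \frac{3}{7} \left(-4\right) = -4 + \frac{9}{7} \left(-4\right) = -4 - \frac{36}{7} = - \frac{64}{7} \approx -9.1429$)
$p = \frac{7}{22231}$ ($p = \frac{1}{3185 - \frac{64}{7}} = \frac{1}{\frac{22231}{7}} = \frac{7}{22231} \approx 0.00031488$)
$2132 - p = 2132 - \frac{7}{22231} = \frac{47396485}{22231}$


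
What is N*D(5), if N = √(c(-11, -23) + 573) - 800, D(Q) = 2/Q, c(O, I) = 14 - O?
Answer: -320 + 2*√598/5 ≈ -310.22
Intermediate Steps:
N = -800 + √598 (N = √((14 - 1*(-11)) + 573) - 800 = √((14 + 11) + 573) - 800 = √(25 + 573) - 800 = √598 - 800 = -800 + √598 ≈ -775.55)
N*D(5) = (-800 + √598)*(2/5) = (-800 + √598)*(2*(⅕)) = (-800 + √598)*(⅖) = -320 + 2*√598/5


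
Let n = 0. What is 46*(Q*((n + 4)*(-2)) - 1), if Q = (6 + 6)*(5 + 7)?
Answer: -53038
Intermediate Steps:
Q = 144 (Q = 12*12 = 144)
46*(Q*((n + 4)*(-2)) - 1) = 46*(144*((0 + 4)*(-2)) - 1) = 46*(144*(4*(-2)) - 1) = 46*(144*(-8) - 1) = 46*(-1152 - 1) = 46*(-1153) = -53038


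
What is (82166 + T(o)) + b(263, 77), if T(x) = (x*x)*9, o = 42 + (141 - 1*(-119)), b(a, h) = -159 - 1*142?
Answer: 902701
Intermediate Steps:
b(a, h) = -301 (b(a, h) = -159 - 142 = -301)
o = 302 (o = 42 + (141 + 119) = 42 + 260 = 302)
T(x) = 9*x**2 (T(x) = x**2*9 = 9*x**2)
(82166 + T(o)) + b(263, 77) = (82166 + 9*302**2) - 301 = (82166 + 9*91204) - 301 = (82166 + 820836) - 301 = 903002 - 301 = 902701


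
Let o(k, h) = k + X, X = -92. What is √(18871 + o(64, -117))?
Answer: √18843 ≈ 137.27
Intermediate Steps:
o(k, h) = -92 + k (o(k, h) = k - 92 = -92 + k)
√(18871 + o(64, -117)) = √(18871 + (-92 + 64)) = √(18871 - 28) = √18843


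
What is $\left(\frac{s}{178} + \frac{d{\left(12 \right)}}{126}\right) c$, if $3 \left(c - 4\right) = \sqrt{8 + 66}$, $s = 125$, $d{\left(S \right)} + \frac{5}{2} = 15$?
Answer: $\frac{17975}{5607} + \frac{17975 \sqrt{74}}{67284} \approx 5.5039$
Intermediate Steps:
$d{\left(S \right)} = \frac{25}{2}$ ($d{\left(S \right)} = - \frac{5}{2} + 15 = \frac{25}{2}$)
$c = 4 + \frac{\sqrt{74}}{3}$ ($c = 4 + \frac{\sqrt{8 + 66}}{3} = 4 + \frac{\sqrt{74}}{3} \approx 6.8674$)
$\left(\frac{s}{178} + \frac{d{\left(12 \right)}}{126}\right) c = \left(\frac{125}{178} + \frac{25}{2 \cdot 126}\right) \left(4 + \frac{\sqrt{74}}{3}\right) = \left(125 \cdot \frac{1}{178} + \frac{25}{2} \cdot \frac{1}{126}\right) \left(4 + \frac{\sqrt{74}}{3}\right) = \left(\frac{125}{178} + \frac{25}{252}\right) \left(4 + \frac{\sqrt{74}}{3}\right) = \frac{17975 \left(4 + \frac{\sqrt{74}}{3}\right)}{22428} = \frac{17975}{5607} + \frac{17975 \sqrt{74}}{67284}$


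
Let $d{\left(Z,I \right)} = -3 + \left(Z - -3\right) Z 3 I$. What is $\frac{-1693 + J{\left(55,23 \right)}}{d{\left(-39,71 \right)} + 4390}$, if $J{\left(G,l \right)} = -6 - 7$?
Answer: $- \frac{1706}{303439} \approx -0.0056222$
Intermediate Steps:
$J{\left(G,l \right)} = -13$
$d{\left(Z,I \right)} = -3 + 3 I Z \left(3 + Z\right)$ ($d{\left(Z,I \right)} = -3 + \left(Z + 3\right) Z 3 I = -3 + \left(3 + Z\right) Z 3 I = -3 + Z \left(3 + Z\right) 3 I = -3 + 3 Z \left(3 + Z\right) I = -3 + 3 I Z \left(3 + Z\right)$)
$\frac{-1693 + J{\left(55,23 \right)}}{d{\left(-39,71 \right)} + 4390} = \frac{-1693 - 13}{\left(-3 + 3 \cdot 71 \left(-39\right)^{2} + 9 \cdot 71 \left(-39\right)\right) + 4390} = - \frac{1706}{\left(-3 + 3 \cdot 71 \cdot 1521 - 24921\right) + 4390} = - \frac{1706}{\left(-3 + 323973 - 24921\right) + 4390} = - \frac{1706}{299049 + 4390} = - \frac{1706}{303439}$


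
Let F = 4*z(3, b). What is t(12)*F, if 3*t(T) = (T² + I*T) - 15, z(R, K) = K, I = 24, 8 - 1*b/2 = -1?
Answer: 10008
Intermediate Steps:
b = 18 (b = 16 - 2*(-1) = 16 + 2 = 18)
t(T) = -5 + 8*T + T²/3 (t(T) = ((T² + 24*T) - 15)/3 = (-15 + T² + 24*T)/3 = -5 + 8*T + T²/3)
F = 72 (F = 4*18 = 72)
t(12)*F = (-5 + 8*12 + (⅓)*12²)*72 = (-5 + 96 + (⅓)*144)*72 = (-5 + 96 + 48)*72 = 139*72 = 10008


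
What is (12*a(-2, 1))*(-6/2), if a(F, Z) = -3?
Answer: 108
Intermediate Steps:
(12*a(-2, 1))*(-6/2) = (12*(-3))*(-6/2) = -(-216)/2 = -36*(-3) = 108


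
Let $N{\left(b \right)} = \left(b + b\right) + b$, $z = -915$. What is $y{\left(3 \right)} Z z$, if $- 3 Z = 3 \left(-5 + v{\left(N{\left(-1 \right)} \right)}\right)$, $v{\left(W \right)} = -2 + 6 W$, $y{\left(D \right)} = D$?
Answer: $-68625$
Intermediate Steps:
$N{\left(b \right)} = 3 b$ ($N{\left(b \right)} = 2 b + b = 3 b$)
$Z = 25$ ($Z = - \frac{3 \left(-5 + \left(-2 + 6 \cdot 3 \left(-1\right)\right)\right)}{3} = - \frac{3 \left(-5 + \left(-2 + 6 \left(-3\right)\right)\right)}{3} = - \frac{3 \left(-5 - 20\right)}{3} = - \frac{3 \left(-25\right)}{3} = \left(- \frac{1}{3}\right) \left(-75\right) = 25$)
$y{\left(3 \right)} Z z = 3 \cdot 25 \left(-915\right) = 75 \left(-915\right) = -68625$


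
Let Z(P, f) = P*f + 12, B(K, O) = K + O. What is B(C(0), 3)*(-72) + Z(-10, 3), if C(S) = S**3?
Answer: -234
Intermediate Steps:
Z(P, f) = 12 + P*f
B(C(0), 3)*(-72) + Z(-10, 3) = (0**3 + 3)*(-72) + (12 - 10*3) = (0 + 3)*(-72) + (12 - 30) = 3*(-72) - 18 = -216 - 18 = -234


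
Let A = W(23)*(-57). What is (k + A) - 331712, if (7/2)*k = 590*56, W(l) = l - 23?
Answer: -322272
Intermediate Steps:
W(l) = -23 + l
A = 0 (A = (-23 + 23)*(-57) = 0*(-57) = 0)
k = 9440 (k = 2*(590*56)/7 = (2/7)*33040 = 9440)
(k + A) - 331712 = (9440 + 0) - 331712 = 9440 - 331712 = -322272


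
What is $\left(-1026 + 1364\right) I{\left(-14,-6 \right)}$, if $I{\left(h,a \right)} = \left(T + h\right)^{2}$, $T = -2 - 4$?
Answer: $135200$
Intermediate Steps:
$T = -6$
$I{\left(h,a \right)} = \left(-6 + h\right)^{2}$
$\left(-1026 + 1364\right) I{\left(-14,-6 \right)} = \left(-1026 + 1364\right) \left(-6 - 14\right)^{2} = 338 \left(-20\right)^{2} = 338 \cdot 400 = 135200$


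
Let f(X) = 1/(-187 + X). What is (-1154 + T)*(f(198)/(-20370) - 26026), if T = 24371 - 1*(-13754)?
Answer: -19600161604381/20370 ≈ -9.6221e+8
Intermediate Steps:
T = 38125 (T = 24371 + 13754 = 38125)
(-1154 + T)*(f(198)/(-20370) - 26026) = (-1154 + 38125)*(1/((-187 + 198)*(-20370)) - 26026) = 36971*(-1/20370/11 - 26026) = 36971*((1/11)*(-1/20370) - 26026) = 36971*(-1/224070 - 26026) = 36971*(-5831645821/224070) = -19600161604381/20370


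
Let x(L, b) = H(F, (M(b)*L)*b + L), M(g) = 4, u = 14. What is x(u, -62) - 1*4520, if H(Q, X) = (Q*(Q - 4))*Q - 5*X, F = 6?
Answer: 12842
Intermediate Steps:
H(Q, X) = -5*X + Q²*(-4 + Q) (H(Q, X) = (Q*(-4 + Q))*Q - 5*X = Q²*(-4 + Q) - 5*X = -5*X + Q²*(-4 + Q))
x(L, b) = 72 - 5*L - 20*L*b (x(L, b) = 6³ - 5*((4*L)*b + L) - 4*6² = 216 - 5*(4*L*b + L) - 4*36 = 216 - 5*(L + 4*L*b) - 144 = 216 + (-5*L - 20*L*b) - 144 = 72 - 5*L - 20*L*b)
x(u, -62) - 1*4520 = (72 - 5*14*(1 + 4*(-62))) - 1*4520 = (72 - 5*14*(1 - 248)) - 4520 = (72 - 5*14*(-247)) - 4520 = (72 + 17290) - 4520 = 17362 - 4520 = 12842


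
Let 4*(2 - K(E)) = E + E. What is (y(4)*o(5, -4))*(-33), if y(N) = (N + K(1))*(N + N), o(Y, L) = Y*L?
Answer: 29040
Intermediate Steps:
K(E) = 2 - E/2 (K(E) = 2 - (E + E)/4 = 2 - E/2)
o(Y, L) = L*Y
y(N) = 2*N*(3/2 + N) (y(N) = (N + (2 - ½*1))*(N + N) = (N + (2 - ½))*(2*N) = (N + 3/2)*(2*N) = (3/2 + N)*(2*N) = 2*N*(3/2 + N))
(y(4)*o(5, -4))*(-33) = ((4*(3 + 2*4))*(-4*5))*(-33) = ((4*(3 + 8))*(-20))*(-33) = ((4*11)*(-20))*(-33) = (44*(-20))*(-33) = -880*(-33) = 29040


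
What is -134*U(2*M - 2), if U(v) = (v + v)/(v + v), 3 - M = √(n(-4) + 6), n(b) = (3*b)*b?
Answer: -134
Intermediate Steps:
n(b) = 3*b²
M = 3 - 3*√6 (M = 3 - √(3*(-4)² + 6) = 3 - √(3*16 + 6) = 3 - √(48 + 6) = 3 - √54 = 3 - 3*√6 ≈ -4.3485)
U(v) = 1 (U(v) = (2*v)/((2*v)) = (2*v)*(1/(2*v)) = 1)
-134*U(2*M - 2) = -134*1 = -134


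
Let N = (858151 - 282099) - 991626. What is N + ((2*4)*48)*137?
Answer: -362966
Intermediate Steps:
N = -415574 (N = 576052 - 991626 = -415574)
N + ((2*4)*48)*137 = -415574 + ((2*4)*48)*137 = -415574 + (8*48)*137 = -415574 + 384*137 = -415574 + 52608 = -362966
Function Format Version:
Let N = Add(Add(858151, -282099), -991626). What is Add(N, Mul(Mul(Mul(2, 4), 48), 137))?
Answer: -362966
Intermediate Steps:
N = -415574 (N = Add(576052, -991626) = -415574)
Add(N, Mul(Mul(Mul(2, 4), 48), 137)) = Add(-415574, Mul(Mul(Mul(2, 4), 48), 137)) = Add(-415574, Mul(Mul(8, 48), 137)) = Add(-415574, Mul(384, 137)) = Add(-415574, 52608) = -362966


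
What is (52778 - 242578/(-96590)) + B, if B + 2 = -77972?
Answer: -1216719531/48295 ≈ -25194.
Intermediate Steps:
B = -77974 (B = -2 - 77972 = -77974)
(52778 - 242578/(-96590)) + B = (52778 - 242578/(-96590)) - 77974 = (52778 - 242578*(-1)/96590) - 77974 = (52778 - 1*(-121289/48295)) - 77974 = (52778 + 121289/48295) - 77974 = 2549034799/48295 - 77974 = -1216719531/48295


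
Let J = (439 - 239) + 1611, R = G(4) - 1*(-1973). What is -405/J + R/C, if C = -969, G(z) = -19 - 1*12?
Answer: -3909407/1754859 ≈ -2.2278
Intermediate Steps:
G(z) = -31 (G(z) = -19 - 12 = -31)
R = 1942 (R = -31 - 1*(-1973) = -31 + 1973 = 1942)
J = 1811 (J = 200 + 1611 = 1811)
-405/J + R/C = -405/1811 + 1942/(-969) = -405*1/1811 + 1942*(-1/969) = -405/1811 - 1942/969 = -3909407/1754859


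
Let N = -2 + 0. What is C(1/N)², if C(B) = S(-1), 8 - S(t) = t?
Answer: 81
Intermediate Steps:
N = -2
S(t) = 8 - t
C(B) = 9 (C(B) = 8 - 1*(-1) = 8 + 1 = 9)
C(1/N)² = 9² = 81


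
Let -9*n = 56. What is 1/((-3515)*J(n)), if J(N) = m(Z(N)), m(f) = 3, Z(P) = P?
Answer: -1/10545 ≈ -9.4832e-5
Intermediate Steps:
n = -56/9 (n = -⅑*56 = -56/9 ≈ -6.2222)
J(N) = 3
1/((-3515)*J(n)) = 1/(-3515*3) = -1/3515*⅓ = -1/10545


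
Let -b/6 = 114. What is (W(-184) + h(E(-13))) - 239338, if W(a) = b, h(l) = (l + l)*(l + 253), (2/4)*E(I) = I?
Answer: -251826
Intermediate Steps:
E(I) = 2*I
h(l) = 2*l*(253 + l) (h(l) = (2*l)*(253 + l) = 2*l*(253 + l))
b = -684 (b = -6*114 = -684)
W(a) = -684
(W(-184) + h(E(-13))) - 239338 = (-684 + 2*(2*(-13))*(253 + 2*(-13))) - 239338 = (-684 + 2*(-26)*(253 - 26)) - 239338 = (-684 + 2*(-26)*227) - 239338 = (-684 - 11804) - 239338 = -12488 - 239338 = -251826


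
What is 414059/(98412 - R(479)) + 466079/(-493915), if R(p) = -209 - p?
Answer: 31664304417/9789395300 ≈ 3.2346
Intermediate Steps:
414059/(98412 - R(479)) + 466079/(-493915) = 414059/(98412 - (-209 - 1*479)) + 466079/(-493915) = 414059/(98412 - (-209 - 479)) + 466079*(-1/493915) = 414059/(98412 - 1*(-688)) - 466079/493915 = 414059/(98412 + 688) - 466079/493915 = 414059/99100 - 466079/493915 = 31664304417/9789395300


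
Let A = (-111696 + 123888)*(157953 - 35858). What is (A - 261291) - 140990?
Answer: 1488179959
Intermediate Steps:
A = 1488582240 (A = 12192*122095 = 1488582240)
(A - 261291) - 140990 = (1488582240 - 261291) - 140990 = 1488320949 - 140990 = 1488179959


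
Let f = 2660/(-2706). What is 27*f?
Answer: -11970/451 ≈ -26.541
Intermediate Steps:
f = -1330/1353 (f = 2660*(-1/2706) = -1330/1353 ≈ -0.98300)
27*f = 27*(-1330/1353) = -11970/451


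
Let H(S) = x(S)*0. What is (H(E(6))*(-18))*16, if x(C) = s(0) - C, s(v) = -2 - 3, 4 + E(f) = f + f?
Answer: 0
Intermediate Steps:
E(f) = -4 + 2*f (E(f) = -4 + (f + f) = -4 + 2*f)
s(v) = -5
x(C) = -5 - C
H(S) = 0 (H(S) = (-5 - S)*0 = 0)
(H(E(6))*(-18))*16 = (0*(-18))*16 = 0*16 = 0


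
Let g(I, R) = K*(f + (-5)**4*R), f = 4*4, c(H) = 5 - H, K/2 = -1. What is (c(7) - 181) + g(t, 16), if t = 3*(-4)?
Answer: -20215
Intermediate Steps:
K = -2 (K = 2*(-1) = -2)
f = 16
t = -12
g(I, R) = -32 - 1250*R (g(I, R) = -2*(16 + (-5)**4*R) = -2*(16 + 625*R) = -32 - 1250*R)
(c(7) - 181) + g(t, 16) = ((5 - 1*7) - 181) + (-32 - 1250*16) = ((5 - 7) - 181) + (-32 - 20000) = (-2 - 181) - 20032 = -183 - 20032 = -20215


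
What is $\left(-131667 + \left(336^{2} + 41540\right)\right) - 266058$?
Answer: $-243289$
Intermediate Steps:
$\left(-131667 + \left(336^{2} + 41540\right)\right) - 266058 = \left(-131667 + \left(112896 + 41540\right)\right) - 266058 = \left(-131667 + 154436\right) - 266058 = 22769 - 266058 = -243289$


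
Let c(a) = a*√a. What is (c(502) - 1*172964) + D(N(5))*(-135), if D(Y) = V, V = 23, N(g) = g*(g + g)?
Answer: -176069 + 502*√502 ≈ -1.6482e+5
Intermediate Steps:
c(a) = a^(3/2)
N(g) = 2*g² (N(g) = g*(2*g) = 2*g²)
D(Y) = 23
(c(502) - 1*172964) + D(N(5))*(-135) = (502^(3/2) - 1*172964) + 23*(-135) = (502*√502 - 172964) - 3105 = (-172964 + 502*√502) - 3105 = -176069 + 502*√502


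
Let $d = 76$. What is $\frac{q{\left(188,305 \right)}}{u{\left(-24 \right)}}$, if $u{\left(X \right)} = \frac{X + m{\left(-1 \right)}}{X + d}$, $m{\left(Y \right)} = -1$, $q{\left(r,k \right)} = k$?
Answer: $- \frac{3172}{5} \approx -634.4$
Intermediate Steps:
$u{\left(X \right)} = \frac{-1 + X}{76 + X}$ ($u{\left(X \right)} = \frac{X - 1}{X + 76} = \frac{-1 + X}{76 + X}$)
$\frac{q{\left(188,305 \right)}}{u{\left(-24 \right)}} = \frac{305}{\frac{1}{76 - 24} \left(-1 - 24\right)} = \frac{305}{\frac{1}{52} \left(-25\right)} = \frac{305}{- \frac{25}{52}} = 305 \left(- \frac{52}{25}\right) = - \frac{3172}{5}$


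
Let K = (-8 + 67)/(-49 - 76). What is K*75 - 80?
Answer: -577/5 ≈ -115.40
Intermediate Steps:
K = -59/125 (K = 59/(-125) = 59*(-1/125) = -59/125 ≈ -0.47200)
K*75 - 80 = -59/125*75 - 80 = -177/5 - 80 = -577/5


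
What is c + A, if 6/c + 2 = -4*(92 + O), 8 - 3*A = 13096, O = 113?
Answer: -1793059/411 ≈ -4362.7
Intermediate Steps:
A = -13088/3 (A = 8/3 - ⅓*13096 = 8/3 - 13096/3 = -13088/3 ≈ -4362.7)
c = -1/137 (c = 6/(-2 - 4*(92 + 113)) = 6/(-2 - 4*205) = 6/(-2 - 820) = 6/(-822) = 6*(-1/822) = -1/137 ≈ -0.0072993)
c + A = -1/137 - 13088/3 = -1793059/411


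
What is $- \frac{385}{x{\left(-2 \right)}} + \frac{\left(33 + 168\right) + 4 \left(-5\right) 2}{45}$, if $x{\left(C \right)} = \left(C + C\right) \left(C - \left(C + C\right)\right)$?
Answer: $\frac{18613}{360} \approx 51.703$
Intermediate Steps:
$x{\left(C \right)} = - 2 C^{2}$ ($x{\left(C \right)} = 2 C \left(C - 2 C\right) = 2 C \left(- C\right) = - 2 C^{2}$)
$- \frac{385}{x{\left(-2 \right)}} + \frac{\left(33 + 168\right) + 4 \left(-5\right) 2}{45} = - \frac{385}{\left(-2\right) \left(-2\right)^{2}} + \frac{\left(33 + 168\right) + 4 \left(-5\right) 2}{45} = - \frac{385}{\left(-2\right) 4} + \left(201 - 40\right) \frac{1}{45} = - \frac{385}{-8} + \left(201 - 40\right) \frac{1}{45} = \left(-385\right) \left(- \frac{1}{8}\right) + 161 \cdot \frac{1}{45} = \frac{385}{8} + \frac{161}{45} = \frac{18613}{360}$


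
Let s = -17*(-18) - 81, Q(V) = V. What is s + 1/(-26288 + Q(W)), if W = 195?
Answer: 5870924/26093 ≈ 225.00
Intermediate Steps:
s = 225 (s = 306 - 81 = 225)
s + 1/(-26288 + Q(W)) = 225 + 1/(-26288 + 195) = 225 + 1/(-26093) = 225 - 1/26093 = 5870924/26093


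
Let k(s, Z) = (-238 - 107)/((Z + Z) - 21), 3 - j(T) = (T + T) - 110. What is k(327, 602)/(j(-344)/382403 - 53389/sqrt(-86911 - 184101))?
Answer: -584474197109580/10063170222434810940667 + 109937885213490810*I*sqrt(67753)/10063170222434810940667 ≈ -5.8081e-8 + 0.0028437*I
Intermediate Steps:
j(T) = 113 - 2*T (j(T) = 3 - ((T + T) - 110) = 3 - (2*T - 110) = 3 - (-110 + 2*T) = 3 + (110 - 2*T) = 113 - 2*T)
k(s, Z) = -345/(-21 + 2*Z) (k(s, Z) = -345/(2*Z - 21) = -345/(-21 + 2*Z))
k(327, 602)/(j(-344)/382403 - 53389/sqrt(-86911 - 184101)) = (-345/(-21 + 2*602))/((113 - 2*(-344))/382403 - 53389/sqrt(-86911 - 184101)) = (-345/(-21 + 1204))/((113 + 688)*(1/382403) - 53389*(-I*sqrt(67753)/135506)) = (-345/1183)/(801*(1/382403) - 53389*(-I*sqrt(67753)/135506)) = (-345*1/1183)/(801/382403 - (-7627)*I*sqrt(67753)/19358) = -345/(1183*(801/382403 + 7627*I*sqrt(67753)/19358))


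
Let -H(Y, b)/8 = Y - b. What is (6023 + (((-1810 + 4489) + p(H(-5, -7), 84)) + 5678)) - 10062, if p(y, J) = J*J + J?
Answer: 11458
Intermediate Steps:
H(Y, b) = -8*Y + 8*b (H(Y, b) = -8*(Y - b) = -8*Y + 8*b)
p(y, J) = J + J² (p(y, J) = J² + J = J + J²)
(6023 + (((-1810 + 4489) + p(H(-5, -7), 84)) + 5678)) - 10062 = (6023 + (((-1810 + 4489) + 84*(1 + 84)) + 5678)) - 10062 = (6023 + ((2679 + 84*85) + 5678)) - 10062 = (6023 + ((2679 + 7140) + 5678)) - 10062 = (6023 + (9819 + 5678)) - 10062 = (6023 + 15497) - 10062 = 21520 - 10062 = 11458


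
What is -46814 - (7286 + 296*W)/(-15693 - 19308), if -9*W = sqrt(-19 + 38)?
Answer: -1638529528/35001 - 296*sqrt(19)/315009 ≈ -46814.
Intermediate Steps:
W = -sqrt(19)/9 (W = -sqrt(-19 + 38)/9 = -sqrt(19)/9 ≈ -0.48432)
-46814 - (7286 + 296*W)/(-15693 - 19308) = -46814 - (7286 + 296*(-sqrt(19)/9))/(-15693 - 19308) = -46814 - (7286 - 296*sqrt(19)/9)/(-35001) = -46814 - (7286 - 296*sqrt(19)/9)*(-1)/35001 = -46814 - (-7286/35001 + 296*sqrt(19)/315009) = -46814 + (7286/35001 - 296*sqrt(19)/315009) = -1638529528/35001 - 296*sqrt(19)/315009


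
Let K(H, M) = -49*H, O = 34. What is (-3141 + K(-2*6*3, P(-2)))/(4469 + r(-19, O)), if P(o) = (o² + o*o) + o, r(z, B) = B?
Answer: -459/1501 ≈ -0.30580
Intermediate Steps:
P(o) = o + 2*o² (P(o) = (o² + o²) + o = 2*o² + o = o + 2*o²)
(-3141 + K(-2*6*3, P(-2)))/(4469 + r(-19, O)) = (-3141 - 49*(-2*6)*3)/(4469 + 34) = (-3141 - (-588)*3)/4503 = (-3141 - 49*(-36))*(1/4503) = (-3141 + 1764)*(1/4503) = -1377*1/4503 = -459/1501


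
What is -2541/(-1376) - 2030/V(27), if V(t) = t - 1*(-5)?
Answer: -84749/1376 ≈ -61.591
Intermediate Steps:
V(t) = 5 + t (V(t) = t + 5 = 5 + t)
-2541/(-1376) - 2030/V(27) = -2541/(-1376) - 2030/(5 + 27) = -2541*(-1/1376) - 2030/32 = 2541/1376 - 2030*1/32 = 2541/1376 - 1015/16 = -84749/1376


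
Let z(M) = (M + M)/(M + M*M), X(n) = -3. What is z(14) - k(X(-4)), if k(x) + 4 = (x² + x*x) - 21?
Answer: 107/15 ≈ 7.1333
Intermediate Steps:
k(x) = -25 + 2*x² (k(x) = -4 + ((x² + x*x) - 21) = -4 + ((x² + x²) - 21) = -4 + (2*x² - 21) = -4 + (-21 + 2*x²) = -25 + 2*x²)
z(M) = 2*M/(M + M²) (z(M) = (2*M)/(M + M²) = 2*M/(M + M²))
z(14) - k(X(-4)) = 2/(1 + 14) - (-25 + 2*(-3)²) = 2/15 - (-25 + 2*9) = 2*(1/15) - (-25 + 18) = 2/15 - 1*(-7) = 2/15 + 7 = 107/15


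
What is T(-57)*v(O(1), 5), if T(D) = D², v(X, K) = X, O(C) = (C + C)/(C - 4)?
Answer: -2166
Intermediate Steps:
O(C) = 2*C/(-4 + C) (O(C) = (2*C)/(-4 + C) = 2*C/(-4 + C))
T(-57)*v(O(1), 5) = (-57)²*(2*1/(-4 + 1)) = 3249*(2*1/(-3)) = 3249*(2*1*(-⅓)) = 3249*(-⅔) = -2166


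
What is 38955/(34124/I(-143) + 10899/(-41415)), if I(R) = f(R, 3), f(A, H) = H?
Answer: 1613321325/471070921 ≈ 3.4248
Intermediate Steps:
I(R) = 3
38955/(34124/I(-143) + 10899/(-41415)) = 38955/(34124/3 + 10899/(-41415)) = 38955/(34124*(⅓) + 10899*(-1/41415)) = 38955/(34124/3 - 3633/13805) = 38955/(471070921/41415) = 38955*(41415/471070921) = 1613321325/471070921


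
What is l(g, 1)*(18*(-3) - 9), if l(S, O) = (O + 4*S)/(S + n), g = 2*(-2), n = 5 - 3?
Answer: -945/2 ≈ -472.50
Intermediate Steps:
n = 2
g = -4
l(S, O) = (O + 4*S)/(2 + S) (l(S, O) = (O + 4*S)/(S + 2) = (O + 4*S)/(2 + S))
l(g, 1)*(18*(-3) - 9) = ((1 + 4*(-4))/(2 - 4))*(18*(-3) - 9) = ((1 - 16)/(-2))*(-54 - 9) = -½*(-15)*(-63) = (15/2)*(-63) = -945/2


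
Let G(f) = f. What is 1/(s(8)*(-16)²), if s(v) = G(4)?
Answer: 1/1024 ≈ 0.00097656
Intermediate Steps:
s(v) = 4
1/(s(8)*(-16)²) = 1/(4*(-16)²) = 1/(4*256) = 1/1024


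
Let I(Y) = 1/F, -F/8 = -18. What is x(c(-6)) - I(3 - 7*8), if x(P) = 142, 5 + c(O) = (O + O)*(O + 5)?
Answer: 20447/144 ≈ 141.99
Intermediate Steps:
c(O) = -5 + 2*O*(5 + O) (c(O) = -5 + (O + O)*(O + 5) = -5 + (2*O)*(5 + O) = -5 + 2*O*(5 + O))
F = 144 (F = -8*(-18) = 144)
I(Y) = 1/144
x(c(-6)) - I(3 - 7*8) = 142 - 1*1/144 = 142 - 1/144 = 20447/144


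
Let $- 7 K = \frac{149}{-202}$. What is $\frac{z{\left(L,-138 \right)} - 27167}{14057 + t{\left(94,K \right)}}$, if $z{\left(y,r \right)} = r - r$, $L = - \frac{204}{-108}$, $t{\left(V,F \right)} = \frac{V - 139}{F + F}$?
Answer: $- \frac{4047883}{2062678} \approx -1.9624$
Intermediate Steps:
$K = \frac{149}{1414}$ ($K = - \frac{149 \frac{1}{-202}}{7} = - \frac{149 \left(- \frac{1}{202}\right)}{7} = \left(- \frac{1}{7}\right) \left(- \frac{149}{202}\right) = \frac{149}{1414} \approx 0.10537$)
$t{\left(V,F \right)} = \frac{-139 + V}{2 F}$
$L = \frac{17}{9}$ ($L = \left(-204\right) \left(- \frac{1}{108}\right) = \frac{17}{9} \approx 1.8889$)
$z{\left(y,r \right)} = 0$
$\frac{z{\left(L,-138 \right)} - 27167}{14057 + t{\left(94,K \right)}} = \frac{0 - 27167}{14057 + \frac{-139 + 94}{2 \cdot \frac{149}{1414}}} = - \frac{27167}{14057 + \frac{1}{2} \cdot \frac{1414}{149} \left(-45\right)} = - \frac{27167}{14057 - \frac{31815}{149}} = - \frac{27167}{\frac{2062678}{149}} = \left(-27167\right) \frac{149}{2062678} = - \frac{4047883}{2062678}$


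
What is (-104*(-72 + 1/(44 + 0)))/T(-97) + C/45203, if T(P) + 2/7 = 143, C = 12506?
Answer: 26192166416/496735767 ≈ 52.729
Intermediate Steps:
T(P) = 999/7 (T(P) = -2/7 + 143 = 999/7)
(-104*(-72 + 1/(44 + 0)))/T(-97) + C/45203 = (-104*(-72 + 1/(44 + 0)))/(999/7) + 12506/45203 = -104*(-72 + 1/44)*(7/999) + 12506*(1/45203) = -104*(-72 + 1/44)*(7/999) + 12506/45203 = -104*(-3167/44)*(7/999) + 12506/45203 = (82342/11)*(7/999) + 12506/45203 = 576394/10989 + 12506/45203 = 26192166416/496735767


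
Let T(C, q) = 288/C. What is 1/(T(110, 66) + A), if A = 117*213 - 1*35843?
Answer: -55/600566 ≈ -9.1580e-5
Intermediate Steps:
A = -10922 (A = 24921 - 35843 = -10922)
1/(T(110, 66) + A) = 1/(288/110 - 10922) = 1/(288*(1/110) - 10922) = 1/(144/55 - 10922) = 1/(-600566/55) = -55/600566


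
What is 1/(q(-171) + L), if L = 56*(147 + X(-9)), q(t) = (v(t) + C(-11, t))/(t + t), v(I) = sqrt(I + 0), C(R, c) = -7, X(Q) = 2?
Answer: 487975005/4071673429598 + 513*I*sqrt(19)/4071673429598 ≈ 0.00011985 + 5.4919e-10*I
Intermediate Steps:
v(I) = sqrt(I)
q(t) = (-7 + sqrt(t))/(2*t) (q(t) = (sqrt(t) - 7)/(t + t) = (-7 + sqrt(t))/((2*t)) = (-7 + sqrt(t))*(1/(2*t)) = (-7 + sqrt(t))/(2*t))
L = 8344 (L = 56*(147 + 2) = 56*149 = 8344)
1/(q(-171) + L) = 1/((1/2)*(-7 + sqrt(-171))/(-171) + 8344) = 1/((1/2)*(-1/171)*(-7 + 3*I*sqrt(19)) + 8344) = 1/((7/342 - I*sqrt(19)/114) + 8344) = 1/(2853655/342 - I*sqrt(19)/114)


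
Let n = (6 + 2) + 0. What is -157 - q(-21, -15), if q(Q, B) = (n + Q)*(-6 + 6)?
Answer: -157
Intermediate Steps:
n = 8 (n = 8 + 0 = 8)
q(Q, B) = 0 (q(Q, B) = (8 + Q)*(-6 + 6) = (8 + Q)*0 = 0)
-157 - q(-21, -15) = -157 - 1*0 = -157 + 0 = -157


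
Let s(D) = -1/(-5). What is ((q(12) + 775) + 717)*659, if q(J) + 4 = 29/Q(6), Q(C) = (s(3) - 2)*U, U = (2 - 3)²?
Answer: 8729773/9 ≈ 9.6998e+5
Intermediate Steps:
s(D) = ⅕ (s(D) = -1*(-⅕) = ⅕)
U = 1 (U = (-1)² = 1)
Q(C) = -9/5 (Q(C) = (⅕ - 2)*1 = -9/5*1 = -9/5)
q(J) = -181/9 (q(J) = -4 + 29/(-9/5) = -4 + 29*(-5/9) = -4 - 145/9 = -181/9)
((q(12) + 775) + 717)*659 = ((-181/9 + 775) + 717)*659 = (6794/9 + 717)*659 = (13247/9)*659 = 8729773/9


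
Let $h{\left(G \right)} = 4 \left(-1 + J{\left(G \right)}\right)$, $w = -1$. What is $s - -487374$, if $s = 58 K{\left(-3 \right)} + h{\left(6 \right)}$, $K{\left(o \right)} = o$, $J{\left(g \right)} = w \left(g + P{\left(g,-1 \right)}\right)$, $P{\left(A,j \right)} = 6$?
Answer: $487148$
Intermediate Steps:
$J{\left(g \right)} = -6 - g$ ($J{\left(g \right)} = - (g + 6) = - (6 + g) = -6 - g$)
$h{\left(G \right)} = -28 - 4 G$ ($h{\left(G \right)} = 4 \left(-1 - \left(6 + G\right)\right) = 4 \left(-7 - G\right) = -28 - 4 G$)
$s = -226$ ($s = 58 \left(-3\right) - 52 = -174 - 52 = -226$)
$s - -487374 = -226 - -487374 = -226 + 487374 = 487148$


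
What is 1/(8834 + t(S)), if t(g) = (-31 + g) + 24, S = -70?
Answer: 1/8757 ≈ 0.00011419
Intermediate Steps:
t(g) = -7 + g
1/(8834 + t(S)) = 1/(8834 + (-7 - 70)) = 1/(8834 - 77) = 1/8757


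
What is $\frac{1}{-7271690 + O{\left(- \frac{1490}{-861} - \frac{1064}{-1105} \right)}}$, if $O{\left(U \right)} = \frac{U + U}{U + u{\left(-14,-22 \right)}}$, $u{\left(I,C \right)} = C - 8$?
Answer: $- \frac{6494899}{47228893390587} \approx -1.3752 \cdot 10^{-7}$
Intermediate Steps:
$u{\left(I,C \right)} = -8 + C$ ($u{\left(I,C \right)} = C - 8 = -8 + C$)
$O{\left(U \right)} = \frac{2 U}{-30 + U}$ ($O{\left(U \right)} = \frac{U + U}{U - 30} = \frac{2 U}{U - 30} = \frac{2 U}{-30 + U}$)
$\frac{1}{-7271690 + O{\left(- \frac{1490}{-861} - \frac{1064}{-1105} \right)}} = \frac{1}{-7271690 + \frac{2 \left(- \frac{1490}{-861} - \frac{1064}{-1105}\right)}{-30 - \left(- \frac{1490}{861} - \frac{1064}{1105}\right)}} = \frac{1}{-7271690 + \frac{2 \left(\left(-1490\right) \left(- \frac{1}{861}\right) - - \frac{1064}{1105}\right)}{-30 - - \frac{2562554}{951405}}} = \frac{1}{-7271690 + \frac{2 \left(\frac{1490}{861} + \frac{1064}{1105}\right)}{-30 + \left(\frac{1490}{861} + \frac{1064}{1105}\right)}} = \frac{1}{-7271690 + 2 \cdot \frac{2562554}{951405} \frac{1}{-30 + \frac{2562554}{951405}}} = \frac{1}{-7271690 + 2 \cdot \frac{2562554}{951405} \frac{1}{- \frac{25979596}{951405}}} = \frac{1}{-7271690 + 2 \cdot \frac{2562554}{951405} \left(- \frac{951405}{25979596}\right)} = \frac{1}{-7271690 - \frac{1281277}{6494899}} = \frac{1}{- \frac{47228893390587}{6494899}} = - \frac{6494899}{47228893390587}$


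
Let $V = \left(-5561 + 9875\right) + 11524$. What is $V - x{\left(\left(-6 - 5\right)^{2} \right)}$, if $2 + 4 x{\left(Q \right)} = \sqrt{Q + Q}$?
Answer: $\frac{31677}{2} - \frac{11 \sqrt{2}}{4} \approx 15835.0$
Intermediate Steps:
$V = 15838$ ($V = 4314 + 11524 = 15838$)
$x{\left(Q \right)} = - \frac{1}{2} + \frac{\sqrt{2} \sqrt{Q}}{4}$ ($x{\left(Q \right)} = - \frac{1}{2} + \frac{\sqrt{Q + Q}}{4} = - \frac{1}{2} + \frac{\sqrt{2 Q}}{4} = - \frac{1}{2} + \frac{\sqrt{2} \sqrt{Q}}{4}$)
$V - x{\left(\left(-6 - 5\right)^{2} \right)} = 15838 - \left(- \frac{1}{2} + \frac{\sqrt{2} \sqrt{\left(-6 - 5\right)^{2}}}{4}\right) = 15838 - \left(- \frac{1}{2} + \frac{\sqrt{2} \sqrt{\left(-11\right)^{2}}}{4}\right) = 15838 - \left(- \frac{1}{2} + \frac{\sqrt{2} \sqrt{121}}{4}\right) = 15838 - \left(- \frac{1}{2} + \frac{1}{4} \sqrt{2} \cdot 11\right) = 15838 - \left(- \frac{1}{2} + \frac{11 \sqrt{2}}{4}\right) = 15838 + \left(\frac{1}{2} - \frac{11 \sqrt{2}}{4}\right) = \frac{31677}{2} - \frac{11 \sqrt{2}}{4}$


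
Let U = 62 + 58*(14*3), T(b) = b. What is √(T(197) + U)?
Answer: 7*√55 ≈ 51.913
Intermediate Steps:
U = 2498 (U = 62 + 58*42 = 62 + 2436 = 2498)
√(T(197) + U) = √(197 + 2498) = √2695 = 7*√55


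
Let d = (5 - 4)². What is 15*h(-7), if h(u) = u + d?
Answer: -90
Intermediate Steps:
d = 1 (d = 1² = 1)
h(u) = 1 + u (h(u) = u + 1 = 1 + u)
15*h(-7) = 15*(1 - 7) = 15*(-6) = -90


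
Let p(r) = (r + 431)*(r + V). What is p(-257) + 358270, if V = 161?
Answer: 341566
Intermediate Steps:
p(r) = (161 + r)*(431 + r) (p(r) = (r + 431)*(r + 161) = (431 + r)*(161 + r) = (161 + r)*(431 + r))
p(-257) + 358270 = (69391 + (-257)**2 + 592*(-257)) + 358270 = (69391 + 66049 - 152144) + 358270 = -16704 + 358270 = 341566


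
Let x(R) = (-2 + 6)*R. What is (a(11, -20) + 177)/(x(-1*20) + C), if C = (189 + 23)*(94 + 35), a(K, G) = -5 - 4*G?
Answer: 63/6817 ≈ 0.0092416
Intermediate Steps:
C = 27348 (C = 212*129 = 27348)
x(R) = 4*R
(a(11, -20) + 177)/(x(-1*20) + C) = ((-5 - 4*(-20)) + 177)/(4*(-1*20) + 27348) = ((-5 + 80) + 177)/(4*(-20) + 27348) = (75 + 177)/(-80 + 27348) = 252/27268 = 252*(1/27268) = 63/6817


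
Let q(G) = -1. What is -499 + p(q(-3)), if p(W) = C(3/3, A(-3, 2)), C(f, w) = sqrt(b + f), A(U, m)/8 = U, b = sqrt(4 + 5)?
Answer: -497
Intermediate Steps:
b = 3 (b = sqrt(9) = 3)
A(U, m) = 8*U
C(f, w) = sqrt(3 + f)
p(W) = 2 (p(W) = sqrt(3 + 3/3) = sqrt(3 + 3*(1/3)) = sqrt(3 + 1) = sqrt(4) = 2)
-499 + p(q(-3)) = -499 + 2 = -497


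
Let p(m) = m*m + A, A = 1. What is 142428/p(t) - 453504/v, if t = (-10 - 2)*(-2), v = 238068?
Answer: 2803823108/11447103 ≈ 244.94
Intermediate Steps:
t = 24 (t = -12*(-2) = 24)
p(m) = 1 + m² (p(m) = m*m + 1 = m² + 1 = 1 + m²)
142428/p(t) - 453504/v = 142428/(1 + 24²) - 453504/238068 = 142428/(1 + 576) - 453504*1/238068 = 142428/577 - 37792/19839 = 2803823108/11447103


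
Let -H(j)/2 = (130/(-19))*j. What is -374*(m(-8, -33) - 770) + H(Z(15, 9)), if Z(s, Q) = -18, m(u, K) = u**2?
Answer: 5012156/19 ≈ 2.6380e+5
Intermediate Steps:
H(j) = 260*j/19 (H(j) = -2*130/(-19)*j = -2*130*(-1/19)*j = -(-260)*j/19 = 260*j/19)
-374*(m(-8, -33) - 770) + H(Z(15, 9)) = -374*((-8)**2 - 770) + (260/19)*(-18) = -374*(64 - 770) - 4680/19 = -374*(-706) - 4680/19 = 264044 - 4680/19 = 5012156/19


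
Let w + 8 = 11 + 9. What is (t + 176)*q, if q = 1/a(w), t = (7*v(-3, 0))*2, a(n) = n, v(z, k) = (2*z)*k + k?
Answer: 44/3 ≈ 14.667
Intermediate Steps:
v(z, k) = k + 2*k*z (v(z, k) = 2*k*z + k = k + 2*k*z)
w = 12 (w = -8 + (11 + 9) = -8 + 20 = 12)
t = 0 (t = (7*(0*(1 + 2*(-3))))*2 = (7*(0*(1 - 6)))*2 = (7*(0*(-5)))*2 = (7*0)*2 = 0*2 = 0)
q = 1/12 ≈ 0.083333
(t + 176)*q = (0 + 176)*(1/12) = 176*(1/12) = 44/3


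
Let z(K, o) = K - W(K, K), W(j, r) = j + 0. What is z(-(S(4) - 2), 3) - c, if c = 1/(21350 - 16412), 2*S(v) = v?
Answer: -1/4938 ≈ -0.00020251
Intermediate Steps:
S(v) = v/2
W(j, r) = j
c = 1/4938 ≈ 0.00020251
z(K, o) = 0 (z(K, o) = K - K = 0)
z(-(S(4) - 2), 3) - c = 0 - 1*1/4938 = 0 - 1/4938 = -1/4938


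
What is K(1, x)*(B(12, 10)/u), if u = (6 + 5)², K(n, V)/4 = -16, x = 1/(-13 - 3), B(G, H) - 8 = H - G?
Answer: -384/121 ≈ -3.1736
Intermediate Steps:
B(G, H) = 8 + H - G (B(G, H) = 8 + (H - G) = 8 + H - G)
x = -1/16 (x = 1/(-16) = -1/16 ≈ -0.062500)
K(n, V) = -64 (K(n, V) = 4*(-16) = -64)
u = 121 (u = 11² = 121)
K(1, x)*(B(12, 10)/u) = -64*(8 + 10 - 1*12)/121 = -64*(8 + 10 - 12)/121 = -384/121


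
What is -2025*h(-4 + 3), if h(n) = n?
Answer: 2025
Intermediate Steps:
-2025*h(-4 + 3) = -2025*(-4 + 3) = -2025*(-1) = 2025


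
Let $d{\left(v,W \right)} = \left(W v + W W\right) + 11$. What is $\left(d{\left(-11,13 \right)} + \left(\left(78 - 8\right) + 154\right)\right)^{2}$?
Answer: $68121$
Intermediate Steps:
$d{\left(v,W \right)} = 11 + W^{2} + W v$ ($d{\left(v,W \right)} = \left(W v + W^{2}\right) + 11 = \left(W^{2} + W v\right) + 11 = 11 + W^{2} + W v$)
$\left(d{\left(-11,13 \right)} + \left(\left(78 - 8\right) + 154\right)\right)^{2} = \left(\left(11 + 13^{2} + 13 \left(-11\right)\right) + \left(\left(78 - 8\right) + 154\right)\right)^{2} = \left(\left(11 + 169 - 143\right) + \left(70 + 154\right)\right)^{2} = \left(37 + 224\right)^{2} = 261^{2} = 68121$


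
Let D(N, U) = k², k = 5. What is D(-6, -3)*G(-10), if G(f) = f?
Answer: -250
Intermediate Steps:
D(N, U) = 25 (D(N, U) = 5² = 25)
D(-6, -3)*G(-10) = 25*(-10) = -250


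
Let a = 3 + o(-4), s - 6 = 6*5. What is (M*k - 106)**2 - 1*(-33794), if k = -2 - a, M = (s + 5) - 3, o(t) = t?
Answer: 54530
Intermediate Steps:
s = 36 (s = 6 + 6*5 = 6 + 30 = 36)
M = 38 (M = (36 + 5) - 3 = 41 - 3 = 38)
a = -1 (a = 3 - 4 = -1)
k = -1 (k = -2 - 1*(-1) = -2 + 1 = -1)
(M*k - 106)**2 - 1*(-33794) = (38*(-1) - 106)**2 - 1*(-33794) = (-38 - 106)**2 + 33794 = (-144)**2 + 33794 = 20736 + 33794 = 54530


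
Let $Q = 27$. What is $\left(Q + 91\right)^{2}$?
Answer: $13924$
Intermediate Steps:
$\left(Q + 91\right)^{2} = \left(27 + 91\right)^{2} = 118^{2} = 13924$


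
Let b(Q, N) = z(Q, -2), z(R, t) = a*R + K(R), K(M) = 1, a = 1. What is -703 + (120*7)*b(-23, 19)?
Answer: -19183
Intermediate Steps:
z(R, t) = 1 + R (z(R, t) = 1*R + 1 = R + 1 = 1 + R)
b(Q, N) = 1 + Q
-703 + (120*7)*b(-23, 19) = -703 + (120*7)*(1 - 23) = -703 + 840*(-22) = -703 - 18480 = -19183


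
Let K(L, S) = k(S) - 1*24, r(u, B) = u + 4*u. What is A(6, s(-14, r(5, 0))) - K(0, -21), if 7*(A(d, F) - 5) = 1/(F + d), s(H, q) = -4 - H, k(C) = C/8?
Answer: 3543/112 ≈ 31.634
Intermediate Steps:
r(u, B) = 5*u
k(C) = C/8 (k(C) = C*(⅛) = C/8)
A(d, F) = 5 + 1/(7*(F + d))
K(L, S) = -24 + S/8 (K(L, S) = S/8 - 1*24 = S/8 - 24 = -24 + S/8)
A(6, s(-14, r(5, 0))) - K(0, -21) = (⅐ + 5*(-4 - 1*(-14)) + 5*6)/((-4 - 1*(-14)) + 6) - (-24 + (⅛)*(-21)) = (⅐ + 5*(-4 + 14) + 30)/((-4 + 14) + 6) - (-24 - 21/8) = (⅐ + 5*10 + 30)/(10 + 6) - 1*(-213/8) = (⅐ + 50 + 30)/16 + 213/8 = (1/16)*(561/7) + 213/8 = 561/112 + 213/8 = 3543/112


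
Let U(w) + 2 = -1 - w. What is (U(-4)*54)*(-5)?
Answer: -270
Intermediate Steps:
U(w) = -3 - w (U(w) = -2 + (-1 - w) = -3 - w)
(U(-4)*54)*(-5) = ((-3 - 1*(-4))*54)*(-5) = ((-3 + 4)*54)*(-5) = (1*54)*(-5) = 54*(-5) = -270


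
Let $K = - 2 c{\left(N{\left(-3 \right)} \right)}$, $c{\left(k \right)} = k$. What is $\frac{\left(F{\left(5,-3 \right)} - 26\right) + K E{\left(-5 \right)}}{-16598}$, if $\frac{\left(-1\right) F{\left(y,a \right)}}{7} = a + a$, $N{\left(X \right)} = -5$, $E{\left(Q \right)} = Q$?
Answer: $\frac{17}{8299} \approx 0.0020484$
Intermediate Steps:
$F{\left(y,a \right)} = - 14 a$ ($F{\left(y,a \right)} = - 7 \left(a + a\right) = - 7 \cdot 2 a = - 14 a$)
$K = 10$ ($K = \left(-2\right) \left(-5\right) = 10$)
$\frac{\left(F{\left(5,-3 \right)} - 26\right) + K E{\left(-5 \right)}}{-16598} = \frac{\left(\left(-14\right) \left(-3\right) - 26\right) + 10 \left(-5\right)}{-16598} = \left(\left(42 - 26\right) - 50\right) \left(- \frac{1}{16598}\right) = \left(16 - 50\right) \left(- \frac{1}{16598}\right) = \left(-34\right) \left(- \frac{1}{16598}\right) = \frac{17}{8299}$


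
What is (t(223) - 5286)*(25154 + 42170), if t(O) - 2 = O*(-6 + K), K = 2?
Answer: -415793024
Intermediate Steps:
t(O) = 2 - 4*O (t(O) = 2 + O*(-6 + 2) = 2 + O*(-4) = 2 - 4*O)
(t(223) - 5286)*(25154 + 42170) = ((2 - 4*223) - 5286)*(25154 + 42170) = ((2 - 892) - 5286)*67324 = (-890 - 5286)*67324 = -6176*67324 = -415793024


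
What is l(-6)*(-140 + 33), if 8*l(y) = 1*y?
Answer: 321/4 ≈ 80.250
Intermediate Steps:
l(y) = y/8 (l(y) = (1*y)/8 = y/8)
l(-6)*(-140 + 33) = ((⅛)*(-6))*(-140 + 33) = -¾*(-107) = 321/4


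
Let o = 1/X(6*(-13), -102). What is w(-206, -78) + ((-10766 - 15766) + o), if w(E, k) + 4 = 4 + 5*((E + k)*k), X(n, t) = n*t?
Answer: 670117969/7956 ≈ 84228.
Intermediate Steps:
w(E, k) = 5*k*(E + k) (w(E, k) = -4 + (4 + 5*((E + k)*k)) = -4 + (4 + 5*(k*(E + k))) = -4 + (4 + 5*k*(E + k)) = 5*k*(E + k))
o = 1/7956 (o = 1/((6*(-13))*(-102)) = 1/(-78*(-102)) = 1/7956 ≈ 0.00012569)
w(-206, -78) + ((-10766 - 15766) + o) = 5*(-78)*(-206 - 78) + ((-10766 - 15766) + 1/7956) = 5*(-78)*(-284) + (-26532 + 1/7956) = 110760 - 211088591/7956 = 670117969/7956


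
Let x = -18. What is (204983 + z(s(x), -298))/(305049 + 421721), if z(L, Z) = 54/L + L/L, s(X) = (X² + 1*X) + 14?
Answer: 32797467/116283200 ≈ 0.28205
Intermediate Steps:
s(X) = 14 + X + X² (s(X) = (X² + X) + 14 = (X + X²) + 14 = 14 + X + X²)
z(L, Z) = 1 + 54/L (z(L, Z) = 54/L + 1 = 1 + 54/L)
(204983 + z(s(x), -298))/(305049 + 421721) = (204983 + (54 + (14 - 18 + (-18)²))/(14 - 18 + (-18)²))/(305049 + 421721) = (204983 + (54 + (14 - 18 + 324))/(14 - 18 + 324))/726770 = (204983 + (54 + 320)/320)*(1/726770) = (204983 + (1/320)*374)*(1/726770) = (204983 + 187/160)*(1/726770) = (32797467/160)*(1/726770) = 32797467/116283200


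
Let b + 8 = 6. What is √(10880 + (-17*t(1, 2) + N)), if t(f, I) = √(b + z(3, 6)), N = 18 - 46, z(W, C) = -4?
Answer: √(10852 - 17*I*√6) ≈ 104.17 - 0.1999*I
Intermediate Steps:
N = -28
b = -2 (b = -8 + 6 = -2)
t(f, I) = I*√6 (t(f, I) = √(-2 - 4) = √(-6) = I*√6)
√(10880 + (-17*t(1, 2) + N)) = √(10880 + (-17*I*√6 - 28)) = √(10880 + (-28 - 17*I*√6)) = √(10852 - 17*I*√6)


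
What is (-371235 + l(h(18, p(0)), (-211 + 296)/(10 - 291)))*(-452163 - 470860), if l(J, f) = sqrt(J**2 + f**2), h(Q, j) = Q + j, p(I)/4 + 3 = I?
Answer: 342658443405 - 923023*sqrt(2849821)/281 ≈ 3.4265e+11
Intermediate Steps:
p(I) = -12 + 4*I
(-371235 + l(h(18, p(0)), (-211 + 296)/(10 - 291)))*(-452163 - 470860) = (-371235 + sqrt((18 + (-12 + 4*0))**2 + ((-211 + 296)/(10 - 291))**2))*(-452163 - 470860) = (-371235 + sqrt((18 + (-12 + 0))**2 + (85/(-281))**2))*(-923023) = (-371235 + sqrt((18 - 12)**2 + (85*(-1/281))**2))*(-923023) = (-371235 + sqrt(6**2 + (-85/281)**2))*(-923023) = (-371235 + sqrt(36 + 7225/78961))*(-923023) = (-371235 + sqrt(2849821/78961))*(-923023) = (-371235 + sqrt(2849821)/281)*(-923023) = 342658443405 - 923023*sqrt(2849821)/281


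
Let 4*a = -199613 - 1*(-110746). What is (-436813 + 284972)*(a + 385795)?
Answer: -220824340233/4 ≈ -5.5206e+10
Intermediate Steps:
a = -88867/4 (a = (-199613 - 1*(-110746))/4 = (-199613 + 110746)/4 = (1/4)*(-88867) = -88867/4 ≈ -22217.)
(-436813 + 284972)*(a + 385795) = (-436813 + 284972)*(-88867/4 + 385795) = -151841*1454313/4 = -220824340233/4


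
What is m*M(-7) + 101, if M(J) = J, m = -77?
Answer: 640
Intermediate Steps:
m*M(-7) + 101 = -77*(-7) + 101 = 539 + 101 = 640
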